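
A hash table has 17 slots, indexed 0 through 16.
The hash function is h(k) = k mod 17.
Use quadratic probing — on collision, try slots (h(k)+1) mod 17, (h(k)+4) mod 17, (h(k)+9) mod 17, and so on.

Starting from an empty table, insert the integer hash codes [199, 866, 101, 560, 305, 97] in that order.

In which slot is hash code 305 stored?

199: h=12 → slot 12
866: h=16 → slot 16
101: h=16, probe 16,0 → slot 0
560: h=16, probe 16,0,3 → slot 3
305: h=16, probe 16,0,3,8 → slot 8
97: h=12, probe 12,13 → slot 13
Table: [101, ., ., 560, ., ., ., ., 305, ., ., ., 199, 97, ., ., 866]

8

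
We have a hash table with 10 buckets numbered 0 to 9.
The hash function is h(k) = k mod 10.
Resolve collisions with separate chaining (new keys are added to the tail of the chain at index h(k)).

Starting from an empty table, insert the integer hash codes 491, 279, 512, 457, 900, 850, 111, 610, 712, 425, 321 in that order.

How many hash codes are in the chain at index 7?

1

491 → bucket 1
279 → bucket 9
512 → bucket 2
457 → bucket 7
900 → bucket 0
850 → bucket 0 (collision)
111 → bucket 1 (collision)
610 → bucket 0 (collision)
712 → bucket 2 (collision)
425 → bucket 5
321 → bucket 1 (collision)
Final buckets:
0: 900 -> 850 -> 610
1: 491 -> 111 -> 321
2: 512 -> 712
3: —
4: —
5: 425
6: —
7: 457
8: —
9: 279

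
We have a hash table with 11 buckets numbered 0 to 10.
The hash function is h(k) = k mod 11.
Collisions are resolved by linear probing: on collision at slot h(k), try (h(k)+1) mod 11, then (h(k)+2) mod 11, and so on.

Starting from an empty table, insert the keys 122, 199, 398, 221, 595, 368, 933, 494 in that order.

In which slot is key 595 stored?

5

122: h=1 → slot 1
199: h=1, probe 1,2 → slot 2
398: h=2, probe 2,3 → slot 3
221: h=1, probe 1,2,3,4 → slot 4
595: h=1, probe 1,2,3,4,5 → slot 5
368: h=5, probe 5,6 → slot 6
933: h=9 → slot 9
494: h=10 → slot 10
Table: [∅, 122, 199, 398, 221, 595, 368, ∅, ∅, 933, 494]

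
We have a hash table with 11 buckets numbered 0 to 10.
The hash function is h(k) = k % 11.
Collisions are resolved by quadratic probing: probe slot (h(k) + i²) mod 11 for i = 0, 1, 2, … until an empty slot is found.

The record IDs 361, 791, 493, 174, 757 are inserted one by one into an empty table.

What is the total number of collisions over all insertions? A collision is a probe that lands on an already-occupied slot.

361: h=9 -> slot 9
791: h=10 -> slot 10
493: h=9, probe 9,10,2 -> slot 2
174: h=9, probe 9,10,2,7 -> slot 7
757: h=9, probe 9,10,2,7,3 -> slot 3
Table: [∅, ∅, 493, 757, ∅, ∅, ∅, 174, ∅, 361, 791]

9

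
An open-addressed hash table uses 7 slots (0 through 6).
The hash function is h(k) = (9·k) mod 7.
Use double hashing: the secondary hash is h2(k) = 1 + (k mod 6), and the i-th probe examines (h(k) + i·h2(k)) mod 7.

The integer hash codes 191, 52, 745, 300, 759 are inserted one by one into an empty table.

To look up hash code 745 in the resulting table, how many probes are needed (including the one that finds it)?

Insert 191: h=4, slot 4 empty => index 4.
Insert 52: h=6, slot 6 empty => index 6.
Insert 745: h=6, h2=2, slot 6 occupied => index 1.
Insert 300: h=5, slot 5 empty => index 5.
Insert 759: h=6, h2=4, slot 6 occupied => index 3.
Table: [—, 745, —, 759, 191, 300, 52]
Lookup 745: h=6, h2=2, probe 6,1 → found at 1.

2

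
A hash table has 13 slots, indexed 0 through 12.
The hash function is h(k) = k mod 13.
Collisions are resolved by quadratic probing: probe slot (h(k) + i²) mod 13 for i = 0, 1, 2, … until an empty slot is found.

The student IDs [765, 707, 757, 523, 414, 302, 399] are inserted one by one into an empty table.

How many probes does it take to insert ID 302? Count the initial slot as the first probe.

3

Insert 765: h=11, slot 11 empty → index 11.
Insert 707: h=5, slot 5 empty → index 5.
Insert 757: h=3, slot 3 empty → index 3.
Insert 523: h=3, slot 3 occupied → index 4.
Insert 414: h=11, slot 11 occupied → index 12.
Insert 302: h=3, slots 3,4 occupied → index 7.
Insert 399: h=9, slot 9 empty → index 9.
Table: [_, _, _, 757, 523, 707, _, 302, _, 399, _, 765, 414]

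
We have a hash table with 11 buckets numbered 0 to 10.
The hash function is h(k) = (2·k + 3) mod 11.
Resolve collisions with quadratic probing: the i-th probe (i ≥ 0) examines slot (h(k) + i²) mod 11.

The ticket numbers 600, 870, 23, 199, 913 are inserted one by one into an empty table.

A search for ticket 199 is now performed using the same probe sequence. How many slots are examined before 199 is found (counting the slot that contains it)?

600: h=4 → slot 4
870: h=5 → slot 5
23: h=5, probe 5,6 → slot 6
199: h=5, probe 5,6,9 → slot 9
913: h=3 → slot 3
Table: [_, _, _, 913, 600, 870, 23, _, _, 199, _]
Lookup 199: h=5, probe 5,6,9 → found at 9.

3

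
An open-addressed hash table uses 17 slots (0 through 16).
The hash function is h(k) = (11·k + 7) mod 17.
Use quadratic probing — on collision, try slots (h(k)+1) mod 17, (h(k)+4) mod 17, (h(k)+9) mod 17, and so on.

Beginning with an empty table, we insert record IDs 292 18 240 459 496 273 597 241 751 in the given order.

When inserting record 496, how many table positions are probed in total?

292 hashes to 6; slot 6 is free => place at 6.
18 hashes to 1; slot 1 is free => place at 1.
240 hashes to 12; slot 12 is free => place at 12.
459 hashes to 7; slot 7 is free => place at 7.
496 hashes to 6; 6,7 taken => place at 10.
273 hashes to 1; 1 taken => place at 2.
597 hashes to 12; 12 taken => place at 13.
241 hashes to 6; 6,7,10 taken => place at 15.
751 hashes to 6; 6,7,10,15 taken => place at 5.
Table: [∅, 18, 273, ∅, ∅, 751, 292, 459, ∅, ∅, 496, ∅, 240, 597, ∅, 241, ∅]

3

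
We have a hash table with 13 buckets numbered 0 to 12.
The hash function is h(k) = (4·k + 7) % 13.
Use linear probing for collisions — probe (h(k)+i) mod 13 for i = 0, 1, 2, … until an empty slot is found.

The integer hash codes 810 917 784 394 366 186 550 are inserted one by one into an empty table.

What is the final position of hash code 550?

810 hashes to 10; slot 10 is free -> place at 10.
917 hashes to 9; slot 9 is free -> place at 9.
784 hashes to 10; 10 taken -> place at 11.
394 hashes to 10; 10,11 taken -> place at 12.
366 hashes to 2; slot 2 is free -> place at 2.
186 hashes to 10; 10,11,12 taken -> place at 0.
550 hashes to 10; 10,11,12,0 taken -> place at 1.
Table: [186, 550, 366, _, _, _, _, _, _, 917, 810, 784, 394]

1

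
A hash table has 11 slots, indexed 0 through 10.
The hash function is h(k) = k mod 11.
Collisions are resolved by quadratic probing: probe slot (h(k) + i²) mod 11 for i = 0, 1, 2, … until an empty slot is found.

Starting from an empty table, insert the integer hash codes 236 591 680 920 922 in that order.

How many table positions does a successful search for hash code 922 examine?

2

Insert 236: h=5, slot 5 empty -> index 5.
Insert 591: h=8, slot 8 empty -> index 8.
Insert 680: h=9, slot 9 empty -> index 9.
Insert 920: h=7, slot 7 empty -> index 7.
Insert 922: h=9, slot 9 occupied -> index 10.
Table: [∅, ∅, ∅, ∅, ∅, 236, ∅, 920, 591, 680, 922]
Lookup 922: h=9, probe 9,10 → found at 10.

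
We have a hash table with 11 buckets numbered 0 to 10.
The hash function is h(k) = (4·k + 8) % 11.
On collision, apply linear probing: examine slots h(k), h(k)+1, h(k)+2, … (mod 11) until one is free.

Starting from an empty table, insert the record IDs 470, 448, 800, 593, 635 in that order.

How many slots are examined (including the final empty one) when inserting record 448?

470: h=7 => slot 7
448: h=7, probe 7,8 => slot 8
800: h=7, probe 7,8,9 => slot 9
593: h=4 => slot 4
635: h=7, probe 7,8,9,10 => slot 10
Table: [., ., ., ., 593, ., ., 470, 448, 800, 635]

2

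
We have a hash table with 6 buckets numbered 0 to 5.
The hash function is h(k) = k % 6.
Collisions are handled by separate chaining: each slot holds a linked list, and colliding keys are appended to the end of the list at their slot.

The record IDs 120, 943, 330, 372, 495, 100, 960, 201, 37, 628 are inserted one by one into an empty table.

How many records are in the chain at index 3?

2

120 -> bucket 0
943 -> bucket 1
330 -> bucket 0 (collision)
372 -> bucket 0 (collision)
495 -> bucket 3
100 -> bucket 4
960 -> bucket 0 (collision)
201 -> bucket 3 (collision)
37 -> bucket 1 (collision)
628 -> bucket 4 (collision)
Final buckets:
0: 120 -> 330 -> 372 -> 960
1: 943 -> 37
2: -
3: 495 -> 201
4: 100 -> 628
5: -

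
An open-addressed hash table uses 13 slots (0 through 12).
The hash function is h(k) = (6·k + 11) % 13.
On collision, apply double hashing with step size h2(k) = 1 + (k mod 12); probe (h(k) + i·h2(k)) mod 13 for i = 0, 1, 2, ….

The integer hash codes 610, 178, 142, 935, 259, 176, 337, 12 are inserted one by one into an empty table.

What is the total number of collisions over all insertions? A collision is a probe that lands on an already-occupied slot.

6

610: h=5 -> slot 5
178: h=0 -> slot 0
142: h=5, h2=11, probe 5,3 -> slot 3
935: h=5, h2=12, probe 5,4 -> slot 4
259: h=5, h2=8, probe 5,0,8 -> slot 8
176: h=1 -> slot 1
337: h=5, h2=2, probe 5,7 -> slot 7
12: h=5, h2=1, probe 5,6 -> slot 6
Table: [178, 176, -, 142, 935, 610, 12, 337, 259, -, -, -, -]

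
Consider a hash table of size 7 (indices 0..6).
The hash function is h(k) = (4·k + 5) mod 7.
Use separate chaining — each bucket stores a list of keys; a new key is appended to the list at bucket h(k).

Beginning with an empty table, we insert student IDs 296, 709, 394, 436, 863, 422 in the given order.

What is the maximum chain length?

296 -> bucket 6
709 -> bucket 6 (collision)
394 -> bucket 6 (collision)
436 -> bucket 6 (collision)
863 -> bucket 6 (collision)
422 -> bucket 6 (collision)
Final buckets:
0: —
1: —
2: —
3: —
4: —
5: —
6: 296 -> 709 -> 394 -> 436 -> 863 -> 422

6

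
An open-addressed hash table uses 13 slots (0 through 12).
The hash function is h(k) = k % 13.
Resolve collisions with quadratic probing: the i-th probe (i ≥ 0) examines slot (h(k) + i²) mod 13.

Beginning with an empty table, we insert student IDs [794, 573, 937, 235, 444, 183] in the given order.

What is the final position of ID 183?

Insert 794: h=1, slot 1 empty => index 1.
Insert 573: h=1, slot 1 occupied => index 2.
Insert 937: h=1, slots 1,2 occupied => index 5.
Insert 235: h=1, slots 1,2,5 occupied => index 10.
Insert 444: h=2, slot 2 occupied => index 3.
Insert 183: h=1, slots 1,2,5,10 occupied => index 4.
Table: [_, 794, 573, 444, 183, 937, _, _, _, _, 235, _, _]

4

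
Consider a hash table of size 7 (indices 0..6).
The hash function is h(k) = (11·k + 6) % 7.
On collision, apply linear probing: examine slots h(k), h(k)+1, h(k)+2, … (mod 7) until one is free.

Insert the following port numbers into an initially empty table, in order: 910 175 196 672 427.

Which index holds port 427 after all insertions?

910: h=6 => slot 6
175: h=6, probe 6,0 => slot 0
196: h=6, probe 6,0,1 => slot 1
672: h=6, probe 6,0,1,2 => slot 2
427: h=6, probe 6,0,1,2,3 => slot 3
Table: [175, 196, 672, 427, —, —, 910]

3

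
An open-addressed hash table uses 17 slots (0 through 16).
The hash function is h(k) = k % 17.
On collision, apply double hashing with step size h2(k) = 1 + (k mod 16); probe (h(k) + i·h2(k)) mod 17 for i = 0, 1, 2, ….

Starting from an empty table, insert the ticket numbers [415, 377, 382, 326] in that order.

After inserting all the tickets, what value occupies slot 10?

326

415: h=7 → slot 7
377: h=3 → slot 3
382: h=8 → slot 8
326: h=3, h2=7, probe 3,10 → slot 10
Table: [., ., ., 377, ., ., ., 415, 382, ., 326, ., ., ., ., ., .]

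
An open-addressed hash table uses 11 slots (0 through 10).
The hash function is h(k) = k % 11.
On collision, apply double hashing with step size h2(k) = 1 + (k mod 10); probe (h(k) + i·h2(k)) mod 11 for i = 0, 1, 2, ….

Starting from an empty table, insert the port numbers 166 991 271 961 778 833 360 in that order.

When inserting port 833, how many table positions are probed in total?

Insert 166: h=1, slot 1 empty -> index 1.
Insert 991: h=1, h2=2, slot 1 occupied -> index 3.
Insert 271: h=7, slot 7 empty -> index 7.
Insert 961: h=4, slot 4 empty -> index 4.
Insert 778: h=8, slot 8 empty -> index 8.
Insert 833: h=8, h2=4, slots 8,1 occupied -> index 5.
Insert 360: h=8, h2=1, slot 8 occupied -> index 9.
Table: [—, 166, —, 991, 961, 833, —, 271, 778, 360, —]

3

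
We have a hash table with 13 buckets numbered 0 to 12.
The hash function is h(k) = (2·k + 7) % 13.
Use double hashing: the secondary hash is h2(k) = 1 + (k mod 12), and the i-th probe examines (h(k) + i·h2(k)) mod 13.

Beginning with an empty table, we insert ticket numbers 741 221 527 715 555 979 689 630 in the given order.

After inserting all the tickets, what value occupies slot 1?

Insert 741: h=7, slot 7 empty => index 7.
Insert 221: h=7, h2=6, slot 7 occupied => index 0.
Insert 527: h=8, slot 8 empty => index 8.
Insert 715: h=7, h2=8, slot 7 occupied => index 2.
Insert 555: h=12, slot 12 empty => index 12.
Insert 979: h=2, h2=8, slot 2 occupied => index 10.
Insert 689: h=7, h2=6, slots 7,0 occupied => index 6.
Insert 630: h=6, h2=7, slots 6,0,7 occupied => index 1.
Table: [221, 630, 715, ∅, ∅, ∅, 689, 741, 527, ∅, 979, ∅, 555]

630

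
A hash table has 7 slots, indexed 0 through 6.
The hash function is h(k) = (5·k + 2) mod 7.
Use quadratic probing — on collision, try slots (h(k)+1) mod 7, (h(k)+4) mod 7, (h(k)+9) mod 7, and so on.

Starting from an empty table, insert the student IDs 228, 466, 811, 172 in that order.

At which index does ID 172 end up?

228: h=1 → slot 1
466: h=1, probe 1,2 → slot 2
811: h=4 → slot 4
172: h=1, probe 1,2,5 → slot 5
Table: [—, 228, 466, —, 811, 172, —]

5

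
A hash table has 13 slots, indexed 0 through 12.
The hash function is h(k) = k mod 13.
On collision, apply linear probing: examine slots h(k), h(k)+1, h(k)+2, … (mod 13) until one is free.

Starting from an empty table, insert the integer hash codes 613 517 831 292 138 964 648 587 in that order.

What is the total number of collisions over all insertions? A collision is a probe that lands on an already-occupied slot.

3

613 hashes to 2; slot 2 is free => place at 2.
517 hashes to 10; slot 10 is free => place at 10.
831 hashes to 12; slot 12 is free => place at 12.
292 hashes to 6; slot 6 is free => place at 6.
138 hashes to 8; slot 8 is free => place at 8.
964 hashes to 2; 2 taken => place at 3.
648 hashes to 11; slot 11 is free => place at 11.
587 hashes to 2; 2,3 taken => place at 4.
Table: [., ., 613, 964, 587, ., 292, ., 138, ., 517, 648, 831]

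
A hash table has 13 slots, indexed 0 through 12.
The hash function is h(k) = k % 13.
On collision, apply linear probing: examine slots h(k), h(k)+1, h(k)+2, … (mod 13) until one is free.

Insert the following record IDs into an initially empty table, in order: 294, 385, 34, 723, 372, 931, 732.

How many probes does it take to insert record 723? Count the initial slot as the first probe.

Insert 294: h=8, slot 8 empty -> index 8.
Insert 385: h=8, slot 8 occupied -> index 9.
Insert 34: h=8, slots 8,9 occupied -> index 10.
Insert 723: h=8, slots 8,9,10 occupied -> index 11.
Insert 372: h=8, slots 8,9,10,11 occupied -> index 12.
Insert 931: h=8, slots 8,9,10,11,12 occupied -> index 0.
Insert 732: h=4, slot 4 empty -> index 4.
Table: [931, ., ., ., 732, ., ., ., 294, 385, 34, 723, 372]

4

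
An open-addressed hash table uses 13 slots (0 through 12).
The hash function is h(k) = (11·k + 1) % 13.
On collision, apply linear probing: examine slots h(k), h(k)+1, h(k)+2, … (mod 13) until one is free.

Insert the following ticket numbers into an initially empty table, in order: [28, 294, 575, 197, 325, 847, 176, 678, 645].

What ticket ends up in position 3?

678

28 hashes to 10; slot 10 is free → place at 10.
294 hashes to 11; slot 11 is free → place at 11.
575 hashes to 8; slot 8 is free → place at 8.
197 hashes to 10; 10,11 taken → place at 12.
325 hashes to 1; slot 1 is free → place at 1.
847 hashes to 10; 10,11,12 taken → place at 0.
176 hashes to 0; 0,1 taken → place at 2.
678 hashes to 10; 10,11,12,0,1,2 taken → place at 3.
645 hashes to 11; 11,12,0,1,2,3 taken → place at 4.
Table: [847, 325, 176, 678, 645, -, -, -, 575, -, 28, 294, 197]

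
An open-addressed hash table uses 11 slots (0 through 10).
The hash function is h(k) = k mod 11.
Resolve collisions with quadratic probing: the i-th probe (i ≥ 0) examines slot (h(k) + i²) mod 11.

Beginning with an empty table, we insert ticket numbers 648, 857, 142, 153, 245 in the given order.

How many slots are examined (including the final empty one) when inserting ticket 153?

Insert 648: h=10, slot 10 empty → index 10.
Insert 857: h=10, slot 10 occupied → index 0.
Insert 142: h=10, slots 10,0 occupied → index 3.
Insert 153: h=10, slots 10,0,3 occupied → index 8.
Insert 245: h=3, slot 3 occupied → index 4.
Table: [857, ∅, ∅, 142, 245, ∅, ∅, ∅, 153, ∅, 648]

4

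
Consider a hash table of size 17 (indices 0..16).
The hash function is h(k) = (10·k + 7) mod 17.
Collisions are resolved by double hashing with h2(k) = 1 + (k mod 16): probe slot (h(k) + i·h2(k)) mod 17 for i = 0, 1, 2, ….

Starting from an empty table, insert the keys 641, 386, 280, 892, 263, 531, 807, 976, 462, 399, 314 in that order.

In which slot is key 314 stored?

7

641: h=8 -> slot 8
386: h=8, h2=3, probe 8,11 -> slot 11
280: h=2 -> slot 2
892: h=2, h2=13, probe 2,15 -> slot 15
263: h=2, h2=8, probe 2,10 -> slot 10
531: h=13 -> slot 13
807: h=2, h2=8, probe 2,10,1 -> slot 1
976: h=9 -> slot 9
462: h=3 -> slot 3
399: h=2, h2=16, probe 2,1,0 -> slot 0
314: h=2, h2=11, probe 2,13,7 -> slot 7
Table: [399, 807, 280, 462, _, _, _, 314, 641, 976, 263, 386, _, 531, _, 892, _]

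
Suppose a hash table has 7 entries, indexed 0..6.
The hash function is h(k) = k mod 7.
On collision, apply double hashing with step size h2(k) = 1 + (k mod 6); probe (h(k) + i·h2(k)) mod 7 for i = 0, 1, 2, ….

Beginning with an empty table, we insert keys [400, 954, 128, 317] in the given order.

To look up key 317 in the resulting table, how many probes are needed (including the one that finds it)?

3

Insert 400: h=1, slot 1 empty => index 1.
Insert 954: h=2, slot 2 empty => index 2.
Insert 128: h=2, h2=3, slot 2 occupied => index 5.
Insert 317: h=2, h2=6, slots 2,1 occupied => index 0.
Table: [317, 400, 954, —, —, 128, —]
Lookup 317: h=2, h2=6, probe 2,1,0 → found at 0.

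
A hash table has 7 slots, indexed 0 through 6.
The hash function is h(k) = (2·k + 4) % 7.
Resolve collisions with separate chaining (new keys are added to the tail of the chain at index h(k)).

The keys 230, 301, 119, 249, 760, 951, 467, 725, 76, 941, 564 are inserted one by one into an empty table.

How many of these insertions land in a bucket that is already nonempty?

Insert 230: h=2, bucket 2 empty -> new chain.
Insert 301: h=4, bucket 4 empty -> new chain.
Insert 119: h=4, bucket 4 nonempty -> append to chain.
Insert 249: h=5, bucket 5 empty -> new chain.
Insert 760: h=5, bucket 5 nonempty -> append to chain.
Insert 951: h=2, bucket 2 nonempty -> append to chain.
Insert 467: h=0, bucket 0 empty -> new chain.
Insert 725: h=5, bucket 5 nonempty -> append to chain.
Insert 76: h=2, bucket 2 nonempty -> append to chain.
Insert 941: h=3, bucket 3 empty -> new chain.
Insert 564: h=5, bucket 5 nonempty -> append to chain.
Final buckets:
0: 467
1: —
2: 230 -> 951 -> 76
3: 941
4: 301 -> 119
5: 249 -> 760 -> 725 -> 564
6: —

6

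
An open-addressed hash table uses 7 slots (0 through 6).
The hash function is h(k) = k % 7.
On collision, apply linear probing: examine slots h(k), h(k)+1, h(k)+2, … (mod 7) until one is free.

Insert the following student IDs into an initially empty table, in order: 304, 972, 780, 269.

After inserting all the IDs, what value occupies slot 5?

304 hashes to 3; slot 3 is free -> place at 3.
972 hashes to 6; slot 6 is free -> place at 6.
780 hashes to 3; 3 taken -> place at 4.
269 hashes to 3; 3,4 taken -> place at 5.
Table: [∅, ∅, ∅, 304, 780, 269, 972]

269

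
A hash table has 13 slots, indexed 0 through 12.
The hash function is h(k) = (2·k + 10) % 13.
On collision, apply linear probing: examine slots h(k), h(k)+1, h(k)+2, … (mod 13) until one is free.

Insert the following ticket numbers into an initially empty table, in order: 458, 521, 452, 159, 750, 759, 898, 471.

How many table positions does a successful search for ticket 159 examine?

Insert 458: h=3, slot 3 empty → index 3.
Insert 521: h=12, slot 12 empty → index 12.
Insert 452: h=4, slot 4 empty → index 4.
Insert 159: h=3, slots 3,4 occupied → index 5.
Insert 750: h=2, slot 2 empty → index 2.
Insert 759: h=7, slot 7 empty → index 7.
Insert 898: h=12, slot 12 occupied → index 0.
Insert 471: h=3, slots 3,4,5 occupied → index 6.
Table: [898, -, 750, 458, 452, 159, 471, 759, -, -, -, -, 521]
Lookup 159: h=3, probe 3,4,5 → found at 5.

3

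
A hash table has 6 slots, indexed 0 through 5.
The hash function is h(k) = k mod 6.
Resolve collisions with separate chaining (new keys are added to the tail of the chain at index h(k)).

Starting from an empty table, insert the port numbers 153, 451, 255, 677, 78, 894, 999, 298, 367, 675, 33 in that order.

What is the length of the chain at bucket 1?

2

Insert 153: h=3, bucket 3 empty → new chain.
Insert 451: h=1, bucket 1 empty → new chain.
Insert 255: h=3, bucket 3 nonempty → append to chain.
Insert 677: h=5, bucket 5 empty → new chain.
Insert 78: h=0, bucket 0 empty → new chain.
Insert 894: h=0, bucket 0 nonempty → append to chain.
Insert 999: h=3, bucket 3 nonempty → append to chain.
Insert 298: h=4, bucket 4 empty → new chain.
Insert 367: h=1, bucket 1 nonempty → append to chain.
Insert 675: h=3, bucket 3 nonempty → append to chain.
Insert 33: h=3, bucket 3 nonempty → append to chain.
Final buckets:
0: 78 -> 894
1: 451 -> 367
2: _
3: 153 -> 255 -> 999 -> 675 -> 33
4: 298
5: 677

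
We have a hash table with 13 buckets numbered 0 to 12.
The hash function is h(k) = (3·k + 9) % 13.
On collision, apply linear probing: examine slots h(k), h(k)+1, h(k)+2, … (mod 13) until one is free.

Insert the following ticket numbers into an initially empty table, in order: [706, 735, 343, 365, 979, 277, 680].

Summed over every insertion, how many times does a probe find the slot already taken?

Insert 706: h=8, slot 8 empty => index 8.
Insert 735: h=4, slot 4 empty => index 4.
Insert 343: h=11, slot 11 empty => index 11.
Insert 365: h=12, slot 12 empty => index 12.
Insert 979: h=8, slot 8 occupied => index 9.
Insert 277: h=8, slots 8,9 occupied => index 10.
Insert 680: h=8, slots 8,9,10,11,12 occupied => index 0.
Table: [680, _, _, _, 735, _, _, _, 706, 979, 277, 343, 365]

8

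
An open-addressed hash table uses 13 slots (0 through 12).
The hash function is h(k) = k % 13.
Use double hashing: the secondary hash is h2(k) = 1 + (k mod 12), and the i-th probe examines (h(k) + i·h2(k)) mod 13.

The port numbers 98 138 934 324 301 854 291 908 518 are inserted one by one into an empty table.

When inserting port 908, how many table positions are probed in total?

98: h=7 -> slot 7
138: h=8 -> slot 8
934: h=11 -> slot 11
324: h=12 -> slot 12
301: h=2 -> slot 2
854: h=9 -> slot 9
291: h=5 -> slot 5
908: h=11, h2=9, probe 11,7,3 -> slot 3
518: h=11, h2=3, probe 11,1 -> slot 1
Table: [∅, 518, 301, 908, ∅, 291, ∅, 98, 138, 854, ∅, 934, 324]

3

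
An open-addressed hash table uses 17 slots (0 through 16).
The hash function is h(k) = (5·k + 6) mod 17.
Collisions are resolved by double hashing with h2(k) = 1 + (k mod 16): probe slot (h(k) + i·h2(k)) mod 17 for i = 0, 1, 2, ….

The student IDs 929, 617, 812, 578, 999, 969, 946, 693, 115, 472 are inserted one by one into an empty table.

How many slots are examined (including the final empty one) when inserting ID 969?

Insert 929: h=10, slot 10 empty → index 10.
Insert 617: h=14, slot 14 empty → index 14.
Insert 812: h=3, slot 3 empty → index 3.
Insert 578: h=6, slot 6 empty → index 6.
Insert 999: h=3, h2=8, slot 3 occupied → index 11.
Insert 969: h=6, h2=10, slot 6 occupied → index 16.
Insert 946: h=10, h2=3, slot 10 occupied → index 13.
Insert 693: h=3, h2=6, slot 3 occupied → index 9.
Insert 115: h=3, h2=4, slot 3 occupied → index 7.
Insert 472: h=3, h2=9, slot 3 occupied → index 12.
Table: [-, -, -, 812, -, -, 578, 115, -, 693, 929, 999, 472, 946, 617, -, 969]

2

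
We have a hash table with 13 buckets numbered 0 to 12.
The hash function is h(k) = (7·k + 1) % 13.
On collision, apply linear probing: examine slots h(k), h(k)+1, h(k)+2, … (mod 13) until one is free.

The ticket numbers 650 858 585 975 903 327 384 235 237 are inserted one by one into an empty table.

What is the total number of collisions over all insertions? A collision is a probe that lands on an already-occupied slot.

650 hashes to 1; slot 1 is free → place at 1.
858 hashes to 1; 1 taken → place at 2.
585 hashes to 1; 1,2 taken → place at 3.
975 hashes to 1; 1,2,3 taken → place at 4.
903 hashes to 4; 4 taken → place at 5.
327 hashes to 2; 2,3,4,5 taken → place at 6.
384 hashes to 11; slot 11 is free → place at 11.
235 hashes to 8; slot 8 is free → place at 8.
237 hashes to 9; slot 9 is free → place at 9.
Table: [-, 650, 858, 585, 975, 903, 327, -, 235, 237, -, 384, -]

11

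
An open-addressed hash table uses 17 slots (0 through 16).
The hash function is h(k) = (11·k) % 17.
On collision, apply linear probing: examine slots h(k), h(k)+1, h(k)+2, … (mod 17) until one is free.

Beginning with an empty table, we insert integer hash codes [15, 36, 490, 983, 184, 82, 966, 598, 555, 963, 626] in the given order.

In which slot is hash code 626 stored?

9

15: h=12 => slot 12
36: h=5 => slot 5
490: h=1 => slot 1
983: h=1, probe 1,2 => slot 2
184: h=1, probe 1,2,3 => slot 3
82: h=1, probe 1,2,3,4 => slot 4
966: h=1, probe 1,2,3,4,5,6 => slot 6
598: h=16 => slot 16
555: h=2, probe 2,3,4,5,6,7 => slot 7
963: h=2, probe 2,3,4,5,6,7,8 => slot 8
626: h=1, probe 1,2,3,4,5,6,7,8,9 => slot 9
Table: [., 490, 983, 184, 82, 36, 966, 555, 963, 626, ., ., 15, ., ., ., 598]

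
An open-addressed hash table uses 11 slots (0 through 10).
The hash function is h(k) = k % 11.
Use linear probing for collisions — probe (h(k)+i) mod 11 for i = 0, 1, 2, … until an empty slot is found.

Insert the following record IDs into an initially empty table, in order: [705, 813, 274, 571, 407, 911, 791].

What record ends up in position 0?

705 hashes to 1; slot 1 is free → place at 1.
813 hashes to 10; slot 10 is free → place at 10.
274 hashes to 10; 10 taken → place at 0.
571 hashes to 10; 10,0,1 taken → place at 2.
407 hashes to 0; 0,1,2 taken → place at 3.
911 hashes to 9; slot 9 is free → place at 9.
791 hashes to 10; 10,0,1,2,3 taken → place at 4.
Table: [274, 705, 571, 407, 791, _, _, _, _, 911, 813]

274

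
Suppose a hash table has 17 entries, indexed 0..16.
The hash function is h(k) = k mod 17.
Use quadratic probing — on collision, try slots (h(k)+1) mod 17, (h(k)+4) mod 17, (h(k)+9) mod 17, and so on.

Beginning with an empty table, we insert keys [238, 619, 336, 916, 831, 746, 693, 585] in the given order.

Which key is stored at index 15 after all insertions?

Insert 238: h=0, slot 0 empty → index 0.
Insert 619: h=7, slot 7 empty → index 7.
Insert 336: h=13, slot 13 empty → index 13.
Insert 916: h=15, slot 15 empty → index 15.
Insert 831: h=15, slot 15 occupied → index 16.
Insert 746: h=15, slots 15,16 occupied → index 2.
Insert 693: h=13, slot 13 occupied → index 14.
Insert 585: h=7, slot 7 occupied → index 8.
Table: [238, -, 746, -, -, -, -, 619, 585, -, -, -, -, 336, 693, 916, 831]

916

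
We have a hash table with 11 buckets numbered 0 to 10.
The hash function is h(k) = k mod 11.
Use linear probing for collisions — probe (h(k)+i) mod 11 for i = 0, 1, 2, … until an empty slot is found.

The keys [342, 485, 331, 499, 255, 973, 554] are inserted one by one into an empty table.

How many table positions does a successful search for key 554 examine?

4

342 hashes to 1; slot 1 is free => place at 1.
485 hashes to 1; 1 taken => place at 2.
331 hashes to 1; 1,2 taken => place at 3.
499 hashes to 4; slot 4 is free => place at 4.
255 hashes to 2; 2,3,4 taken => place at 5.
973 hashes to 5; 5 taken => place at 6.
554 hashes to 4; 4,5,6 taken => place at 7.
Table: [., 342, 485, 331, 499, 255, 973, 554, ., ., .]
Lookup 554: h=4, probe 4,5,6,7 → found at 7.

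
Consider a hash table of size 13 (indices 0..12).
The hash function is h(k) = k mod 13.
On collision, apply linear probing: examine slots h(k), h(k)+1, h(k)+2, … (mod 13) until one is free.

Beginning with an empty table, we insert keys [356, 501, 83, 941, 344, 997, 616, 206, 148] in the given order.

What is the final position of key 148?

0

356 hashes to 5; slot 5 is free → place at 5.
501 hashes to 7; slot 7 is free → place at 7.
83 hashes to 5; 5 taken → place at 6.
941 hashes to 5; 5,6,7 taken → place at 8.
344 hashes to 6; 6,7,8 taken → place at 9.
997 hashes to 9; 9 taken → place at 10.
616 hashes to 5; 5,6,7,8,9,10 taken → place at 11.
206 hashes to 11; 11 taken → place at 12.
148 hashes to 5; 5,6,7,8,9,10,11,12 taken → place at 0.
Table: [148, -, -, -, -, 356, 83, 501, 941, 344, 997, 616, 206]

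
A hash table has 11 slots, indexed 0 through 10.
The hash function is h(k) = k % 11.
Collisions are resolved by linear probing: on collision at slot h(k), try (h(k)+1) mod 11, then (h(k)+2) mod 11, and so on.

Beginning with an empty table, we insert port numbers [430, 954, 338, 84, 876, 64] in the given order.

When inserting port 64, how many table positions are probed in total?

3

430: h=1 -> slot 1
954: h=8 -> slot 8
338: h=8, probe 8,9 -> slot 9
84: h=7 -> slot 7
876: h=7, probe 7,8,9,10 -> slot 10
64: h=9, probe 9,10,0 -> slot 0
Table: [64, 430, ., ., ., ., ., 84, 954, 338, 876]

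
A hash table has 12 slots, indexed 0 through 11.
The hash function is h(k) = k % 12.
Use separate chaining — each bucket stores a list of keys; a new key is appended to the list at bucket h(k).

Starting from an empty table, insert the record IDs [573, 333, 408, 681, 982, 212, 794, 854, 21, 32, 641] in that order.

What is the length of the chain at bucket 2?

Insert 573: h=9, bucket 9 empty -> new chain.
Insert 333: h=9, bucket 9 nonempty -> append to chain.
Insert 408: h=0, bucket 0 empty -> new chain.
Insert 681: h=9, bucket 9 nonempty -> append to chain.
Insert 982: h=10, bucket 10 empty -> new chain.
Insert 212: h=8, bucket 8 empty -> new chain.
Insert 794: h=2, bucket 2 empty -> new chain.
Insert 854: h=2, bucket 2 nonempty -> append to chain.
Insert 21: h=9, bucket 9 nonempty -> append to chain.
Insert 32: h=8, bucket 8 nonempty -> append to chain.
Insert 641: h=5, bucket 5 empty -> new chain.
Final buckets:
0: 408
1: -
2: 794 -> 854
3: -
4: -
5: 641
6: -
7: -
8: 212 -> 32
9: 573 -> 333 -> 681 -> 21
10: 982
11: -

2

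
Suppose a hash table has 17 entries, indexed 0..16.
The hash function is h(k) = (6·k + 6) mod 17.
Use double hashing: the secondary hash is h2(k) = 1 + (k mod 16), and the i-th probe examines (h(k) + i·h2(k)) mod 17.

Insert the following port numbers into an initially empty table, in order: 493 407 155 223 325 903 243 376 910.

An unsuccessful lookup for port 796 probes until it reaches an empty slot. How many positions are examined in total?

493: h=6 → slot 6
407: h=0 → slot 0
155: h=1 → slot 1
223: h=1, h2=16, probe 1,0,16 → slot 16
325: h=1, h2=6, probe 1,7 → slot 7
903: h=1, h2=8, probe 1,9 → slot 9
243: h=2 → slot 2
376: h=1, h2=9, probe 1,10 → slot 10
910: h=9, h2=15, probe 9,7,5 → slot 5
Table: [407, 155, 243, -, -, 910, 493, 325, -, 903, 376, -, -, -, -, -, 223]
Lookup 796: h=5, h2=13, probe 5,1,14 → slot 14 empty, not found.

3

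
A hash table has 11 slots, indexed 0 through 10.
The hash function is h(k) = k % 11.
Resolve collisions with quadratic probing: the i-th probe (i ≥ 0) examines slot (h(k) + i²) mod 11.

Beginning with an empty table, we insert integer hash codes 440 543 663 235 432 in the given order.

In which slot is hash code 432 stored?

7

440 hashes to 0; slot 0 is free -> place at 0.
543 hashes to 4; slot 4 is free -> place at 4.
663 hashes to 3; slot 3 is free -> place at 3.
235 hashes to 4; 4 taken -> place at 5.
432 hashes to 3; 3,4 taken -> place at 7.
Table: [440, _, _, 663, 543, 235, _, 432, _, _, _]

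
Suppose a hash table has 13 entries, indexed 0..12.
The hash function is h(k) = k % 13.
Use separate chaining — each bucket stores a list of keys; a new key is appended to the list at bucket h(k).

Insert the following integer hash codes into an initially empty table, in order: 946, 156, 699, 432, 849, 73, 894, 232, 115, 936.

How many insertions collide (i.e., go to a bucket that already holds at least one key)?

4

Insert 946: h=10, bucket 10 empty → new chain.
Insert 156: h=0, bucket 0 empty → new chain.
Insert 699: h=10, bucket 10 nonempty → append to chain.
Insert 432: h=3, bucket 3 empty → new chain.
Insert 849: h=4, bucket 4 empty → new chain.
Insert 73: h=8, bucket 8 empty → new chain.
Insert 894: h=10, bucket 10 nonempty → append to chain.
Insert 232: h=11, bucket 11 empty → new chain.
Insert 115: h=11, bucket 11 nonempty → append to chain.
Insert 936: h=0, bucket 0 nonempty → append to chain.
Final buckets:
0: 156 -> 936
1: .
2: .
3: 432
4: 849
5: .
6: .
7: .
8: 73
9: .
10: 946 -> 699 -> 894
11: 232 -> 115
12: .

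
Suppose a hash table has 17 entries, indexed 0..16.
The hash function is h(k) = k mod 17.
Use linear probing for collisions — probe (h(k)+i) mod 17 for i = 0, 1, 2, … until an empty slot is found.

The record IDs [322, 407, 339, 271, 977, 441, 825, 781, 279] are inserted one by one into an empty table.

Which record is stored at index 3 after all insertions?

441

Insert 322: h=16, slot 16 empty → index 16.
Insert 407: h=16, slot 16 occupied → index 0.
Insert 339: h=16, slots 16,0 occupied → index 1.
Insert 271: h=16, slots 16,0,1 occupied → index 2.
Insert 977: h=8, slot 8 empty → index 8.
Insert 441: h=16, slots 16,0,1,2 occupied → index 3.
Insert 825: h=9, slot 9 empty → index 9.
Insert 781: h=16, slots 16,0,1,2,3 occupied → index 4.
Insert 279: h=7, slot 7 empty → index 7.
Table: [407, 339, 271, 441, 781, _, _, 279, 977, 825, _, _, _, _, _, _, 322]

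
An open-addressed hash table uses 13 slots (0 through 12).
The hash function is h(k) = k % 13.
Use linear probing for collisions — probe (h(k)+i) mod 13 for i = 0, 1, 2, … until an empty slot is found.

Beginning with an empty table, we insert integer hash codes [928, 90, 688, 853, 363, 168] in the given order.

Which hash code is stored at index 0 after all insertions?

688

Insert 928: h=5, slot 5 empty → index 5.
Insert 90: h=12, slot 12 empty → index 12.
Insert 688: h=12, slot 12 occupied → index 0.
Insert 853: h=8, slot 8 empty → index 8.
Insert 363: h=12, slots 12,0 occupied → index 1.
Insert 168: h=12, slots 12,0,1 occupied → index 2.
Table: [688, 363, 168, ., ., 928, ., ., 853, ., ., ., 90]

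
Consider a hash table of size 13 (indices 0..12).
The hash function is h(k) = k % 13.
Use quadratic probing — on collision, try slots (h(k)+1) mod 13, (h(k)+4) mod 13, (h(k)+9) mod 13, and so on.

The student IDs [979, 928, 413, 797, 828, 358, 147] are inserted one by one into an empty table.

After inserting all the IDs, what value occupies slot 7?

979 hashes to 4; slot 4 is free -> place at 4.
928 hashes to 5; slot 5 is free -> place at 5.
413 hashes to 10; slot 10 is free -> place at 10.
797 hashes to 4; 4,5 taken -> place at 8.
828 hashes to 9; slot 9 is free -> place at 9.
358 hashes to 7; slot 7 is free -> place at 7.
147 hashes to 4; 4,5,8 taken -> place at 0.
Table: [147, —, —, —, 979, 928, —, 358, 797, 828, 413, —, —]

358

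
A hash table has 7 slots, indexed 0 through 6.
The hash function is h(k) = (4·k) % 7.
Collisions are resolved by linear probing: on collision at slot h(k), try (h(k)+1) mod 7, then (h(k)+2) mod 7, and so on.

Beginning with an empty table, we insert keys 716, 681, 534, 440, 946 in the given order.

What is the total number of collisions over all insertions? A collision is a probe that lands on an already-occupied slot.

5

716 hashes to 1; slot 1 is free → place at 1.
681 hashes to 1; 1 taken → place at 2.
534 hashes to 1; 1,2 taken → place at 3.
440 hashes to 3; 3 taken → place at 4.
946 hashes to 4; 4 taken → place at 5.
Table: [., 716, 681, 534, 440, 946, .]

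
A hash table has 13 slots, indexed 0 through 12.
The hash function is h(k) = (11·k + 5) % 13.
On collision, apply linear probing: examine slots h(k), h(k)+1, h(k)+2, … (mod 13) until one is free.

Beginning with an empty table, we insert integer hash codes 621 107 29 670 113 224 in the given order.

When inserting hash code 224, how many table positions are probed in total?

Insert 621: h=11, slot 11 empty → index 11.
Insert 107: h=12, slot 12 empty → index 12.
Insert 29: h=12, slot 12 occupied → index 0.
Insert 670: h=4, slot 4 empty → index 4.
Insert 113: h=0, slot 0 occupied → index 1.
Insert 224: h=12, slots 12,0,1 occupied → index 2.
Table: [29, 113, 224, ., 670, ., ., ., ., ., ., 621, 107]

4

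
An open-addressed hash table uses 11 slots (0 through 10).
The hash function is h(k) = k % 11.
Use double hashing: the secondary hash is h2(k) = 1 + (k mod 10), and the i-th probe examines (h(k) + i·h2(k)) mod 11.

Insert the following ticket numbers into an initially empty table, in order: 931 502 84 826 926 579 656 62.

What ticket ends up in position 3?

931 hashes to 7; slot 7 is free -> place at 7.
502 hashes to 7, h2=3; 7 taken -> place at 10.
84 hashes to 7, h2=5; 7 taken -> place at 1.
826 hashes to 1, h2=7; 1 taken -> place at 8.
926 hashes to 2; slot 2 is free -> place at 2.
579 hashes to 7, h2=10; 7 taken -> place at 6.
656 hashes to 7, h2=7; 7 taken -> place at 3.
62 hashes to 7, h2=3; 7,10,2 taken -> place at 5.
Table: [∅, 84, 926, 656, ∅, 62, 579, 931, 826, ∅, 502]

656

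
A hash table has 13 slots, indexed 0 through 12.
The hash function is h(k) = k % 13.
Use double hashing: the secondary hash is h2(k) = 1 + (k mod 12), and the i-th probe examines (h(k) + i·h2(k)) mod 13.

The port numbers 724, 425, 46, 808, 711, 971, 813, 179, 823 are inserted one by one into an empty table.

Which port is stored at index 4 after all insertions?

813

724 hashes to 9; slot 9 is free -> place at 9.
425 hashes to 9, h2=6; 9 taken -> place at 2.
46 hashes to 7; slot 7 is free -> place at 7.
808 hashes to 2, h2=5; 2,7 taken -> place at 12.
711 hashes to 9, h2=4; 9 taken -> place at 0.
971 hashes to 9, h2=12; 9 taken -> place at 8.
813 hashes to 7, h2=10; 7 taken -> place at 4.
179 hashes to 10; slot 10 is free -> place at 10.
823 hashes to 4, h2=8; 4,12,7,2,10 taken -> place at 5.
Table: [711, ., 425, ., 813, 823, ., 46, 971, 724, 179, ., 808]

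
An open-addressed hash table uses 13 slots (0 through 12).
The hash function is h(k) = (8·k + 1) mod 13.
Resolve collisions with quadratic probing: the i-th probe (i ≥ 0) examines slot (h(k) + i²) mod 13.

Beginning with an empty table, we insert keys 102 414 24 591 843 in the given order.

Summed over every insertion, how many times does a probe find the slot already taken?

102: h=11 => slot 11
414: h=11, probe 11,12 => slot 12
24: h=11, probe 11,12,2 => slot 2
591: h=10 => slot 10
843: h=11, probe 11,12,2,7 => slot 7
Table: [-, -, 24, -, -, -, -, 843, -, -, 591, 102, 414]

6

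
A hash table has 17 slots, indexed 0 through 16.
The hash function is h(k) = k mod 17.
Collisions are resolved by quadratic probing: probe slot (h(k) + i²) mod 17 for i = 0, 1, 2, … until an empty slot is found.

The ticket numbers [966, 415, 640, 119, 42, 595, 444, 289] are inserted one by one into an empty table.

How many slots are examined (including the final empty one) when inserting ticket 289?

3

966 hashes to 14; slot 14 is free -> place at 14.
415 hashes to 7; slot 7 is free -> place at 7.
640 hashes to 11; slot 11 is free -> place at 11.
119 hashes to 0; slot 0 is free -> place at 0.
42 hashes to 8; slot 8 is free -> place at 8.
595 hashes to 0; 0 taken -> place at 1.
444 hashes to 2; slot 2 is free -> place at 2.
289 hashes to 0; 0,1 taken -> place at 4.
Table: [119, 595, 444, —, 289, —, —, 415, 42, —, —, 640, —, —, 966, —, —]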